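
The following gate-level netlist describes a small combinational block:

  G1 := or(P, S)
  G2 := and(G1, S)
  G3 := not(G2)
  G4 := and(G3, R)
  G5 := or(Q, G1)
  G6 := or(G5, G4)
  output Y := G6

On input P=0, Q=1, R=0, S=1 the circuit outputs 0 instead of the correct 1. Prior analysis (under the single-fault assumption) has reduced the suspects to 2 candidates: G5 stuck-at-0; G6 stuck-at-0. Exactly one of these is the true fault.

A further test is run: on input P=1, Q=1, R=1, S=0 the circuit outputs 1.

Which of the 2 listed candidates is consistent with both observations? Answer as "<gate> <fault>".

G5 stuck-at-0

Evaluate each candidate on input P=1, Q=1, R=1, S=0:
  G5 stuck-at-0: G1=1, G2=0, G3=1, G4=1, G5=0 [stuck-at-0], G6=1 → 1 — matches
  G6 stuck-at-0: G1=1, G2=0, G3=1, G4=1, G5=1, G6=0 [stuck-at-0] → 0 — eliminated
Only G5 stuck-at-0 reproduces the observed 1.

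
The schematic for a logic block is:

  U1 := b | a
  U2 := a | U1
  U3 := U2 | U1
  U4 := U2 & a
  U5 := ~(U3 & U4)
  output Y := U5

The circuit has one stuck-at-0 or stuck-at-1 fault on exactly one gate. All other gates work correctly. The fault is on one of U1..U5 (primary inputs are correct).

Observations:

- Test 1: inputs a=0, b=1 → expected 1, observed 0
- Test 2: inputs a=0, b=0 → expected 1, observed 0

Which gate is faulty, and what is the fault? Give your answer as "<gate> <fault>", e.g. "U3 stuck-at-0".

Fault-free values for test 1 (a=0, b=1): U1=1, U2=1, U3=1, U4=0, U5=1, giving Y=1. Observed 0.
Test 1: faults giving observed 0 are {U4 stuck-at-1, U5 stuck-at-0}.
Test 2 (a=0, b=0): fault-free U1=0, U2=0, U3=0, U4=0, U5=1 → 1; observed 0. Eliminates U4 stuck-at-1.
Only U5 stuck-at-0 is consistent with every test.

U5 stuck-at-0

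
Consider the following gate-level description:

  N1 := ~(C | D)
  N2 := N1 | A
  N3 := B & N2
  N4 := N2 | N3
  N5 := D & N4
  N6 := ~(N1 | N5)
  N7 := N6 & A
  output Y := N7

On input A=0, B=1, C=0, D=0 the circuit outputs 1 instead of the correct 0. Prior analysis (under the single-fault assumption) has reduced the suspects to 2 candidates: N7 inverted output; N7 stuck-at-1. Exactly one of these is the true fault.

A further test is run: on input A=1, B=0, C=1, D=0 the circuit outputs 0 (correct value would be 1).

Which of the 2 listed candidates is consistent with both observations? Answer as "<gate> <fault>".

N7 inverted output

Evaluate each candidate on input A=1, B=0, C=1, D=0:
  N7 inverted output: N1=0, N2=1, N3=0, N4=1, N5=0, N6=1, N7=0 [inverted output] → 0 — matches
  N7 stuck-at-1: N1=0, N2=1, N3=0, N4=1, N5=0, N6=1, N7=1 [stuck-at-1] → 1 — eliminated
Only N7 inverted output reproduces the observed 0.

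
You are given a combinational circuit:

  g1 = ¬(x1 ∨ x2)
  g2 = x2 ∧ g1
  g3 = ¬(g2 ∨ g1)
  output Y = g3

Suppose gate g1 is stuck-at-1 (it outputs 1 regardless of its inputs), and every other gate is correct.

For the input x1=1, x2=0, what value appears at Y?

0

Propagate with g1 forced: g1=1 [stuck-at-1], g2=0, g3=0.
So Y = 0. (Without the fault it would be 1.)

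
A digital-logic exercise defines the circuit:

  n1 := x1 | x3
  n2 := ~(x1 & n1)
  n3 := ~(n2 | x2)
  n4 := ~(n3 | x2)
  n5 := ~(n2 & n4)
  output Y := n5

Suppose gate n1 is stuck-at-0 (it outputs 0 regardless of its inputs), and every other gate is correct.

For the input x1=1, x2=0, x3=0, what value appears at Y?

Propagate with n1 forced: n1=0 [stuck-at-0], n2=1, n3=0, n4=1, n5=0.
So Y = 0. (Without the fault it would be 1.)

0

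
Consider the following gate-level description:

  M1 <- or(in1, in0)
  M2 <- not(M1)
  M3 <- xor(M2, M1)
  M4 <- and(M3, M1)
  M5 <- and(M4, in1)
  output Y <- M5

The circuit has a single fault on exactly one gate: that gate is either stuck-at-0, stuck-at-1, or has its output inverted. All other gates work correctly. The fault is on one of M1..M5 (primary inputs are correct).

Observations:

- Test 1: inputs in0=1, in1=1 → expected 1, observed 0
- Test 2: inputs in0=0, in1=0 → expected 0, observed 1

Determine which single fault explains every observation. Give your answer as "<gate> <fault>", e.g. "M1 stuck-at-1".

M5 inverted output

Fault-free values for test 1 (in0=1, in1=1): M1=1, M2=0, M3=1, M4=1, M5=1, giving Y=1. Observed 0.
Test 1: faults giving observed 0 are {M1 stuck-at-0, M1 inverted output, M2 stuck-at-1, M2 inverted output, M3 stuck-at-0, M3 inverted output, M4 stuck-at-0, M4 inverted output, M5 stuck-at-0, M5 inverted output}.
Test 2 (in0=0, in1=0): fault-free M1=0, M2=1, M3=1, M4=0, M5=0 → 0; observed 1. Eliminates M1 stuck-at-0, M1 inverted output, M2 stuck-at-1, M2 inverted output, M3 stuck-at-0, M3 inverted output, M4 stuck-at-0, M4 inverted output, M5 stuck-at-0.
Only M5 inverted output is consistent with every test.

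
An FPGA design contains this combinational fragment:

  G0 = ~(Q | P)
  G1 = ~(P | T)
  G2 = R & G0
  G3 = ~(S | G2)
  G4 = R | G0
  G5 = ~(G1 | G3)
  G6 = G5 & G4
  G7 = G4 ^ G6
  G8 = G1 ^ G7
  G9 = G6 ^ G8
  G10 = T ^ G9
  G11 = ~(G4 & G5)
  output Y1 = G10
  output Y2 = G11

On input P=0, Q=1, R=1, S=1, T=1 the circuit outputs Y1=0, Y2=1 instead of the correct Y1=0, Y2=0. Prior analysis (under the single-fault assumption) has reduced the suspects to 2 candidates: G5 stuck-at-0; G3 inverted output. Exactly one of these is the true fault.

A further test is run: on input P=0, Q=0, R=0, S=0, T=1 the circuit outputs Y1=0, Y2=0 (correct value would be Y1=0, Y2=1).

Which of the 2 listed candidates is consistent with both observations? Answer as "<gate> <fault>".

Evaluate each candidate on input P=0, Q=0, R=0, S=0, T=1:
  G5 stuck-at-0: G0=1, G1=0, G2=0, G3=1, G4=1, G5=0 [stuck-at-0], G6=0, G7=1, G8=1, G9=1, G10=0, G11=1 → Y1=0, Y2=1 — eliminated
  G3 inverted output: G0=1, G1=0, G2=0, G3=0 [inverted output], G4=1, G5=1, G6=1, G7=0, G8=0, G9=1, G10=0, G11=0 → Y1=0, Y2=0 — matches
Only G3 inverted output reproduces the observed Y1=0, Y2=0.

G3 inverted output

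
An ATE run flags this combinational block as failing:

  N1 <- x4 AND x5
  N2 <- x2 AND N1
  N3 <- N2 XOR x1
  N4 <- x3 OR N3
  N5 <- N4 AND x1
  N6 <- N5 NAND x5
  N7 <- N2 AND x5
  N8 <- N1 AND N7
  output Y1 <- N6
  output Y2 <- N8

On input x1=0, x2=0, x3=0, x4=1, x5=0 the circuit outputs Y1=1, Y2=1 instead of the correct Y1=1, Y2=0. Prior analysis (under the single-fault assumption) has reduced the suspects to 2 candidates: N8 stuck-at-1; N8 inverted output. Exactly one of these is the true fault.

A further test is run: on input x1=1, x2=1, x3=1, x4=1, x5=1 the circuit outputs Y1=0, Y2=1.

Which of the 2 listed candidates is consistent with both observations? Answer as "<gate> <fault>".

Evaluate each candidate on input x1=1, x2=1, x3=1, x4=1, x5=1:
  N8 stuck-at-1: N1=1, N2=1, N3=0, N4=1, N5=1, N6=0, N7=1, N8=1 [stuck-at-1] → Y1=0, Y2=1 — matches
  N8 inverted output: N1=1, N2=1, N3=0, N4=1, N5=1, N6=0, N7=1, N8=0 [inverted output] → Y1=0, Y2=0 — eliminated
Only N8 stuck-at-1 reproduces the observed Y1=0, Y2=1.

N8 stuck-at-1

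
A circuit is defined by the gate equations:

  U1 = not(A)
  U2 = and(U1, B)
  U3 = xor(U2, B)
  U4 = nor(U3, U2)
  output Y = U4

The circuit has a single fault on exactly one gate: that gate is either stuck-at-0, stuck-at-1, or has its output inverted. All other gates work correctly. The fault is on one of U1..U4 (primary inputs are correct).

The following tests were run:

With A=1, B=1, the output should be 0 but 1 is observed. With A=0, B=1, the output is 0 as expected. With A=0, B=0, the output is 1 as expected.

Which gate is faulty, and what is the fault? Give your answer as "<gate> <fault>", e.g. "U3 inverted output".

U3 stuck-at-0

Fault-free values for test 1 (A=1, B=1): U1=0, U2=0, U3=1, U4=0, giving Y=0. Observed 1.
Test 1: faults giving observed 1 are {U3 stuck-at-0, U3 inverted output, U4 stuck-at-1, U4 inverted output}.
Test 2 (A=0, B=1): fault-free U1=1, U2=1, U3=0, U4=0 → 0; observed 0. Eliminates U4 stuck-at-1, U4 inverted output.
Test 3 (A=0, B=0): fault-free U1=1, U2=0, U3=0, U4=1 → 1; observed 1. Eliminates U3 inverted output.
Only U3 stuck-at-0 is consistent with every test.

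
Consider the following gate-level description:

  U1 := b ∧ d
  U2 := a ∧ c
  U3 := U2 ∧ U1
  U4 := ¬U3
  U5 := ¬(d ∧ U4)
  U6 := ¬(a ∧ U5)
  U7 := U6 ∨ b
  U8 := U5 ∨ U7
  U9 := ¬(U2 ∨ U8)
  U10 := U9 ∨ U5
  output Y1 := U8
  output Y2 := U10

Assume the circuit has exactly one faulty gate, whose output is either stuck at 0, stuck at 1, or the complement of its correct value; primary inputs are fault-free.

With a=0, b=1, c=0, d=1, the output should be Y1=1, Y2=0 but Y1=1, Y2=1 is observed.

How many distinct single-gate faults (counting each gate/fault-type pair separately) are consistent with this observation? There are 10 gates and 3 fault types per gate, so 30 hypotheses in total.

Fault-free: U1=1, U2=0, U3=0, U4=1, U5=0, U6=1, U7=1, U8=1, U9=0, U10=0 → Y1=1, Y2=0. Observed Y1=1, Y2=1.
  U1: none of the 3 fault types match ✗
  U2: stuck-at-1, inverted output ✓; others ✗
  U3: stuck-at-1, inverted output ✓; others ✗
  U4: stuck-at-0, inverted output ✓; others ✗
  U5: stuck-at-1, inverted output ✓; others ✗
  U6: none of the 3 fault types match ✗
  U7: none of the 3 fault types match ✗
  U8: none of the 3 fault types match ✗
  U9: stuck-at-1, inverted output ✓; others ✗
  U10: stuck-at-1, inverted output ✓; others ✗
Consistent faults: {U2 stuck-at-1, U2 inverted output, U3 stuck-at-1, U3 inverted output, U4 stuck-at-0, U4 inverted output, U5 stuck-at-1, U5 inverted output, U9 stuck-at-1, U9 inverted output, U10 stuck-at-1, U10 inverted output} — 12 in all.

12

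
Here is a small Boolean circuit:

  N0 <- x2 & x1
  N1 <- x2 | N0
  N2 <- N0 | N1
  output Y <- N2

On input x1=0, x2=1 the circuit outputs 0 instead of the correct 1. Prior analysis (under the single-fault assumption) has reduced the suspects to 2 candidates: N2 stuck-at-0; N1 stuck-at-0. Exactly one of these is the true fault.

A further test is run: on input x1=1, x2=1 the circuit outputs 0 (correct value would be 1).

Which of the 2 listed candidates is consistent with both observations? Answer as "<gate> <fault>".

N2 stuck-at-0

Evaluate each candidate on input x1=1, x2=1:
  N2 stuck-at-0: N0=1, N1=1, N2=0 [stuck-at-0] → 0 — matches
  N1 stuck-at-0: N0=1, N1=0 [stuck-at-0], N2=1 → 1 — eliminated
Only N2 stuck-at-0 reproduces the observed 0.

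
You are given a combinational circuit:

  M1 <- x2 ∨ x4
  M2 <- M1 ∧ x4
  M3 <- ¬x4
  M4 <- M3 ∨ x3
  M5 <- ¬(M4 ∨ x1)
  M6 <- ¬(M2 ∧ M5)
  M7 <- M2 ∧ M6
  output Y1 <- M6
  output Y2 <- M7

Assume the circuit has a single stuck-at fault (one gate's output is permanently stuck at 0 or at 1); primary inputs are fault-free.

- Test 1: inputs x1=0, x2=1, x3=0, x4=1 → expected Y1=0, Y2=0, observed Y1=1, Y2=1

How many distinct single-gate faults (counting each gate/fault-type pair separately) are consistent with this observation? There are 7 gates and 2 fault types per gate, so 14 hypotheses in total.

4

Fault-free: M1=1, M2=1, M3=0, M4=0, M5=1, M6=0, M7=0 → Y1=0, Y2=0. Observed Y1=1, Y2=1.
  M1 stuck-at-0: output Y1=1, Y2=0 ✗
  M1 stuck-at-1: output Y1=0, Y2=0 ✗
  M2 stuck-at-0: output Y1=1, Y2=0 ✗
  M2 stuck-at-1: output Y1=0, Y2=0 ✗
  M3 stuck-at-0: output Y1=0, Y2=0 ✗
  M3 stuck-at-1: output Y1=1, Y2=1 ✓
  M4 stuck-at-0: output Y1=0, Y2=0 ✗
  M4 stuck-at-1: output Y1=1, Y2=1 ✓
  M5 stuck-at-0: output Y1=1, Y2=1 ✓
  M5 stuck-at-1: output Y1=0, Y2=0 ✗
  M6 stuck-at-0: output Y1=0, Y2=0 ✗
  M6 stuck-at-1: output Y1=1, Y2=1 ✓
  M7 stuck-at-0: output Y1=0, Y2=0 ✗
  M7 stuck-at-1: output Y1=0, Y2=1 ✗
Consistent faults: {M3 stuck-at-1, M4 stuck-at-1, M5 stuck-at-0, M6 stuck-at-1} — 4 in all.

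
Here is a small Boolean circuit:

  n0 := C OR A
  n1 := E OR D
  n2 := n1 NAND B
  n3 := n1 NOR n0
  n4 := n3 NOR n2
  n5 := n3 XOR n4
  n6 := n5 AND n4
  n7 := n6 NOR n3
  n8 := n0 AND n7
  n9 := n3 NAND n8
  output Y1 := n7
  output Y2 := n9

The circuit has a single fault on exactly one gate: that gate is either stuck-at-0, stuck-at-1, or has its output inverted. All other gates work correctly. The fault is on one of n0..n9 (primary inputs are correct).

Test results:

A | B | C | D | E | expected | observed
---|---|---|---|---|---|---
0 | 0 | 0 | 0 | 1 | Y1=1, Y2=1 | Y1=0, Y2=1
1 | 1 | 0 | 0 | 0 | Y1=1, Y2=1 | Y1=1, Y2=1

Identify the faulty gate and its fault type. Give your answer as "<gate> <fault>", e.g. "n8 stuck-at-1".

n1 stuck-at-0

Fault-free values for test 1 (A=0, B=0, C=0, D=0, E=1): n0=0, n1=1, n2=1, n3=0, n4=0, n5=0, n6=0, n7=1, n8=0, n9=1, giving Y1=1, Y2=1. Observed Y1=0, Y2=1.
Test 1: faults giving observed Y1=0, Y2=1 are {n1 stuck-at-0, n1 inverted output, n2 stuck-at-0, n2 inverted output, n3 stuck-at-1, n3 inverted output, n4 stuck-at-1, n4 inverted output, n6 stuck-at-1, n6 inverted output, n7 stuck-at-0, n7 inverted output}.
Test 2 (A=1, B=1, C=0, D=0, E=0): fault-free n0=1, n1=0, n2=1, n3=0, n4=0, n5=0, n6=0, n7=1, n8=1, n9=1 → Y1=1, Y2=1; observed Y1=1, Y2=1. Eliminates n1 inverted output, n2 stuck-at-0, n2 inverted output, n3 stuck-at-1, n3 inverted output, n4 stuck-at-1, n4 inverted output, n6 stuck-at-1, n6 inverted output, n7 stuck-at-0, n7 inverted output.
Only n1 stuck-at-0 is consistent with every test.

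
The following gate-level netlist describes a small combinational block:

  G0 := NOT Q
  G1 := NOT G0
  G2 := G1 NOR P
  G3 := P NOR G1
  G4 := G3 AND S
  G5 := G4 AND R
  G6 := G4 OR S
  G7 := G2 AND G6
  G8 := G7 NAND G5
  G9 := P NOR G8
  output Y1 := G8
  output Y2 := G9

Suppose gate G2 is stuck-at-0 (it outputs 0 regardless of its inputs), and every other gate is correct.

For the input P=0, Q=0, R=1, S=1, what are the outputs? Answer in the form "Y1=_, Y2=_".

Propagate with G2 forced: G0=1, G1=0, G2=0 [stuck-at-0], G3=1, G4=1, G5=1, G6=1, G7=0, G8=1, G9=0.
So the outputs are Y1=1, Y2=0. (Without the fault they would be Y1=0, Y2=1.)

Y1=1, Y2=0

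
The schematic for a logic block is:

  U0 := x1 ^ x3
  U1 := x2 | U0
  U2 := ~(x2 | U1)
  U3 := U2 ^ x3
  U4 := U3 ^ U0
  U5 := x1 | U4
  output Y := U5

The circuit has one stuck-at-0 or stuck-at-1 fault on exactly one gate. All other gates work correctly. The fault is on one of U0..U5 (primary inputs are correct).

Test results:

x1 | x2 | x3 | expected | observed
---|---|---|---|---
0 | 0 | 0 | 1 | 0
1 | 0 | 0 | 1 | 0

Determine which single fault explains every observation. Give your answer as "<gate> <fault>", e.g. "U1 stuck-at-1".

U5 stuck-at-0

Fault-free values for test 1 (x1=0, x2=0, x3=0): U0=0, U1=0, U2=1, U3=1, U4=1, U5=1, giving Y=1. Observed 0.
Test 1: faults giving observed 0 are {U1 stuck-at-1, U2 stuck-at-0, U3 stuck-at-0, U4 stuck-at-0, U5 stuck-at-0}.
Test 2 (x1=1, x2=0, x3=0): fault-free U0=1, U1=1, U2=0, U3=0, U4=1, U5=1 → 1; observed 0. Eliminates U1 stuck-at-1, U2 stuck-at-0, U3 stuck-at-0, U4 stuck-at-0.
Only U5 stuck-at-0 is consistent with every test.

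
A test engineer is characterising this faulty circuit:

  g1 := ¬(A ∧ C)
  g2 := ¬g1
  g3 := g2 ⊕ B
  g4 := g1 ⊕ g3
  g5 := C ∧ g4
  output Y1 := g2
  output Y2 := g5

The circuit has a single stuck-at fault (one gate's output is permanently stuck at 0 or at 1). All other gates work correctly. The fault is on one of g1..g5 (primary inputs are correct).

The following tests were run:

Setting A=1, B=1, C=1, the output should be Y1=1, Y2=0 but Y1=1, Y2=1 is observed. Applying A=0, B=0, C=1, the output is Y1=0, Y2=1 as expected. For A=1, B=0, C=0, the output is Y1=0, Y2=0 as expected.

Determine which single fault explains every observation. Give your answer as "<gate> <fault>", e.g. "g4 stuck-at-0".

g4 stuck-at-1

Fault-free values for test 1 (A=1, B=1, C=1): g1=0, g2=1, g3=0, g4=0, g5=0, giving Y1=1, Y2=0. Observed Y1=1, Y2=1.
Test 1: faults giving observed Y1=1, Y2=1 are {g3 stuck-at-1, g4 stuck-at-1, g5 stuck-at-1}.
Test 2 (A=0, B=0, C=1): fault-free g1=1, g2=0, g3=0, g4=1, g5=1 → Y1=0, Y2=1; observed Y1=0, Y2=1. Eliminates g3 stuck-at-1.
Test 3 (A=1, B=0, C=0): fault-free g1=1, g2=0, g3=0, g4=1, g5=0 → Y1=0, Y2=0; observed Y1=0, Y2=0. Eliminates g5 stuck-at-1.
Only g4 stuck-at-1 is consistent with every test.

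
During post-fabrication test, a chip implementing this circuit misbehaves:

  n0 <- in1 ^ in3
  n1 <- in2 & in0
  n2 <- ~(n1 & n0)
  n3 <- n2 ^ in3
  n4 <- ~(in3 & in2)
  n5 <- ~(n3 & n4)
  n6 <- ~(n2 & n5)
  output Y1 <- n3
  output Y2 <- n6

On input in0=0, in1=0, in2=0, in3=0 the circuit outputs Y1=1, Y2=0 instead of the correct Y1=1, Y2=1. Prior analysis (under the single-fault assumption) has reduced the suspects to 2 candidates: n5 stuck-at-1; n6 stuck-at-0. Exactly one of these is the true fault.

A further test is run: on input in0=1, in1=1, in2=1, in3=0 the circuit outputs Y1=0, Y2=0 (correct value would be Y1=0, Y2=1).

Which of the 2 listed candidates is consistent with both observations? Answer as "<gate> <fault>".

Evaluate each candidate on input in0=1, in1=1, in2=1, in3=0:
  n5 stuck-at-1: n0=1, n1=1, n2=0, n3=0, n4=1, n5=1 [stuck-at-1], n6=1 → Y1=0, Y2=1 — eliminated
  n6 stuck-at-0: n0=1, n1=1, n2=0, n3=0, n4=1, n5=1, n6=0 [stuck-at-0] → Y1=0, Y2=0 — matches
Only n6 stuck-at-0 reproduces the observed Y1=0, Y2=0.

n6 stuck-at-0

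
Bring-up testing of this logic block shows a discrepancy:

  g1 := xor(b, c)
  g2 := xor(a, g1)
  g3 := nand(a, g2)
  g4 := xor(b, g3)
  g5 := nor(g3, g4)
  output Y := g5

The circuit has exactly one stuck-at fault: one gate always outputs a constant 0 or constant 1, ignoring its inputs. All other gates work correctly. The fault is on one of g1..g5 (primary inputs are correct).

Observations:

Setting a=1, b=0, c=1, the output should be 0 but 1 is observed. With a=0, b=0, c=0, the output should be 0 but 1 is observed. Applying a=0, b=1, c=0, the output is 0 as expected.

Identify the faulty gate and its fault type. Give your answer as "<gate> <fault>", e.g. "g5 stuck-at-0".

Fault-free values for test 1 (a=1, b=0, c=1): g1=1, g2=0, g3=1, g4=1, g5=0, giving Y=0. Observed 1.
Test 1: faults giving observed 1 are {g1 stuck-at-0, g2 stuck-at-1, g3 stuck-at-0, g5 stuck-at-1}.
Test 2 (a=0, b=0, c=0): fault-free g1=0, g2=0, g3=1, g4=1, g5=0 → 0; observed 1. Eliminates g1 stuck-at-0, g2 stuck-at-1.
Test 3 (a=0, b=1, c=0): fault-free g1=1, g2=1, g3=1, g4=0, g5=0 → 0; observed 0. Eliminates g5 stuck-at-1.
Only g3 stuck-at-0 is consistent with every test.

g3 stuck-at-0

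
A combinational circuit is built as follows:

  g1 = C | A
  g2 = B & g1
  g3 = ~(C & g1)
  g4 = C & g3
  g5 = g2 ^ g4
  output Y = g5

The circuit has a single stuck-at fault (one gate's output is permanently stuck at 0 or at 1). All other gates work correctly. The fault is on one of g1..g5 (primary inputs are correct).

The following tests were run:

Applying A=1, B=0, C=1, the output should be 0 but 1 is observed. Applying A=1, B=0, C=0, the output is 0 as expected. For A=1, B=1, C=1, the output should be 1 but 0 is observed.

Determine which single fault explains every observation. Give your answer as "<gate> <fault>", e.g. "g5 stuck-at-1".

Fault-free values for test 1 (A=1, B=0, C=1): g1=1, g2=0, g3=0, g4=0, g5=0, giving Y=0. Observed 1.
Test 1: faults giving observed 1 are {g1 stuck-at-0, g2 stuck-at-1, g3 stuck-at-1, g4 stuck-at-1, g5 stuck-at-1}.
Test 2 (A=1, B=0, C=0): fault-free g1=1, g2=0, g3=1, g4=0, g5=0 → 0; observed 0. Eliminates g2 stuck-at-1, g4 stuck-at-1, g5 stuck-at-1.
Test 3 (A=1, B=1, C=1): fault-free g1=1, g2=1, g3=0, g4=0, g5=1 → 1; observed 0. Eliminates g1 stuck-at-0.
Only g3 stuck-at-1 is consistent with every test.

g3 stuck-at-1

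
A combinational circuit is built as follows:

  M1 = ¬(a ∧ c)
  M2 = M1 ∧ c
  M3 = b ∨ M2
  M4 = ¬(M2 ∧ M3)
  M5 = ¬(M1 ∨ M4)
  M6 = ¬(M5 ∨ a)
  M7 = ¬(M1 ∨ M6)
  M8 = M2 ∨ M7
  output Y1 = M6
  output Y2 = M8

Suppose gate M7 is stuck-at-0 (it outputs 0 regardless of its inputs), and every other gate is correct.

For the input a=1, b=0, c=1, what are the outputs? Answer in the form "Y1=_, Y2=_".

Propagate with M7 forced: M1=0, M2=0, M3=0, M4=1, M5=0, M6=0, M7=0 [stuck-at-0], M8=0.
So the outputs are Y1=0, Y2=0. (Without the fault they would be Y1=0, Y2=1.)

Y1=0, Y2=0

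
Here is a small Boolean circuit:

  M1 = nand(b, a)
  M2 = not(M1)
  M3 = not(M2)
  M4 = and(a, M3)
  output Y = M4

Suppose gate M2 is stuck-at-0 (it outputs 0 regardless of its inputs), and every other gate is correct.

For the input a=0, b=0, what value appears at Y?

Propagate with M2 forced: M1=1, M2=0 [stuck-at-0], M3=1, M4=0.
So Y = 0. (Same as the fault-free value — the fault is masked on this input.)

0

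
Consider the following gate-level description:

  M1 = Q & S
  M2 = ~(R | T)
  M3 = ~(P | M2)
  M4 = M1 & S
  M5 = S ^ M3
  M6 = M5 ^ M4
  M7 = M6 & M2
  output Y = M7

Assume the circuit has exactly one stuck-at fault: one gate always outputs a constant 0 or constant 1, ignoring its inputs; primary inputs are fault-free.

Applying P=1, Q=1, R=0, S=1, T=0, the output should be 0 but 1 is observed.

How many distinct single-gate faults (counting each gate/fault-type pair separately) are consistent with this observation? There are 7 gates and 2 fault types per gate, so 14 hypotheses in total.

Fault-free: M1=1, M2=1, M3=0, M4=1, M5=1, M6=0, M7=0 → 0. Observed 1.
  M1 stuck-at-0: output 1 ✓
  M1 stuck-at-1: output 0 ✗
  M2 stuck-at-0: output 0 ✗
  M2 stuck-at-1: output 0 ✗
  M3 stuck-at-0: output 0 ✗
  M3 stuck-at-1: output 1 ✓
  M4 stuck-at-0: output 1 ✓
  M4 stuck-at-1: output 0 ✗
  M5 stuck-at-0: output 1 ✓
  M5 stuck-at-1: output 0 ✗
  M6 stuck-at-0: output 0 ✗
  M6 stuck-at-1: output 1 ✓
  M7 stuck-at-0: output 0 ✗
  M7 stuck-at-1: output 1 ✓
Consistent faults: {M1 stuck-at-0, M3 stuck-at-1, M4 stuck-at-0, M5 stuck-at-0, M6 stuck-at-1, M7 stuck-at-1} — 6 in all.

6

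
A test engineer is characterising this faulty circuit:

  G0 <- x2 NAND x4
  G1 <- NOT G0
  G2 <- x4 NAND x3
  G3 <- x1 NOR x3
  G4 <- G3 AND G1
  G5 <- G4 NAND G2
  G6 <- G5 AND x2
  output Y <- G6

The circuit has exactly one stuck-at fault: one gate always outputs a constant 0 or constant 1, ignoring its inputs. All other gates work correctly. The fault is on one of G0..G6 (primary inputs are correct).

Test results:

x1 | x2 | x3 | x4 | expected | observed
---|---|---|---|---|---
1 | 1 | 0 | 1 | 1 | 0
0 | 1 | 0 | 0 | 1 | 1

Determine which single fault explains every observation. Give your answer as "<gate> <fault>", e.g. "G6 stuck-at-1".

Fault-free values for test 1 (x1=1, x2=1, x3=0, x4=1): G0=0, G1=1, G2=1, G3=0, G4=0, G5=1, G6=1, giving Y=1. Observed 0.
Test 1: faults giving observed 0 are {G3 stuck-at-1, G4 stuck-at-1, G5 stuck-at-0, G6 stuck-at-0}.
Test 2 (x1=0, x2=1, x3=0, x4=0): fault-free G0=1, G1=0, G2=1, G3=1, G4=0, G5=1, G6=1 → 1; observed 1. Eliminates G4 stuck-at-1, G5 stuck-at-0, G6 stuck-at-0.
Only G3 stuck-at-1 is consistent with every test.

G3 stuck-at-1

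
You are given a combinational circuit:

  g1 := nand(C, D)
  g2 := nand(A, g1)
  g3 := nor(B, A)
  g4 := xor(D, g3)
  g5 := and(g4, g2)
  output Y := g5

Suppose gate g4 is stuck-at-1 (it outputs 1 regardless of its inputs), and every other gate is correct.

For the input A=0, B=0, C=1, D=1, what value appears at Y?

1

Propagate with g4 forced: g1=0, g2=1, g3=1, g4=1 [stuck-at-1], g5=1.
So Y = 1. (Without the fault it would be 0.)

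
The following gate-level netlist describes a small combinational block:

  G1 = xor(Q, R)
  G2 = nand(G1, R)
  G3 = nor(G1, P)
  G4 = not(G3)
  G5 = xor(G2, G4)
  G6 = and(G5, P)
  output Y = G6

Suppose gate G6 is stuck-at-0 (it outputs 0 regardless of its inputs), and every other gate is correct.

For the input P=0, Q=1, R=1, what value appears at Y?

Propagate with G6 forced: G1=0, G2=1, G3=1, G4=0, G5=1, G6=0 [stuck-at-0].
So Y = 0. (Same as the fault-free value — the fault is masked on this input.)

0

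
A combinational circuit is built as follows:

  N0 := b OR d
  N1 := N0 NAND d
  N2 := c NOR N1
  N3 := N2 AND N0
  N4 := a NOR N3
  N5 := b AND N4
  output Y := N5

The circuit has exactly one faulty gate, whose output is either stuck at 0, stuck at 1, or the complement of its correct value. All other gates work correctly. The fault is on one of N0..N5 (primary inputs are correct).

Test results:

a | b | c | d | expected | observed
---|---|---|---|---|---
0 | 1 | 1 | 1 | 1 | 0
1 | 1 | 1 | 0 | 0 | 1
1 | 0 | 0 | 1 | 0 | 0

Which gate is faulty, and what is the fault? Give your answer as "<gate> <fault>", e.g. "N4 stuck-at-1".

N4 inverted output

Fault-free values for test 1 (a=0, b=1, c=1, d=1): N0=1, N1=0, N2=0, N3=0, N4=1, N5=1, giving Y=1. Observed 0.
Test 1: faults giving observed 0 are {N2 stuck-at-1, N2 inverted output, N3 stuck-at-1, N3 inverted output, N4 stuck-at-0, N4 inverted output, N5 stuck-at-0, N5 inverted output}.
Test 2 (a=1, b=1, c=1, d=0): fault-free N0=1, N1=1, N2=0, N3=0, N4=0, N5=0 → 0; observed 1. Eliminates N2 stuck-at-1, N2 inverted output, N3 stuck-at-1, N3 inverted output, N4 stuck-at-0, N5 stuck-at-0.
Test 3 (a=1, b=0, c=0, d=1): fault-free N0=1, N1=0, N2=1, N3=1, N4=0, N5=0 → 0; observed 0. Eliminates N5 inverted output.
Only N4 inverted output is consistent with every test.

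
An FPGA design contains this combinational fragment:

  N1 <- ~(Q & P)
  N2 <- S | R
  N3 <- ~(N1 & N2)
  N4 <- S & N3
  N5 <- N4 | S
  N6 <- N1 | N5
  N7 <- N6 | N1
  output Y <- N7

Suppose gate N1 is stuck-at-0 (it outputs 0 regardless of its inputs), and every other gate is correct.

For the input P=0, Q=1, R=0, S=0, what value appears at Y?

Propagate with N1 forced: N1=0 [stuck-at-0], N2=0, N3=1, N4=0, N5=0, N6=0, N7=0.
So Y = 0. (Without the fault it would be 1.)

0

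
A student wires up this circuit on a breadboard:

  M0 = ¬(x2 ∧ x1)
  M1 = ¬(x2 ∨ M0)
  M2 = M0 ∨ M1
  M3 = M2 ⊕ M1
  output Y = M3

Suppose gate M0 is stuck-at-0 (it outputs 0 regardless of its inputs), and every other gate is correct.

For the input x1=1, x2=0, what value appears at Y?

Propagate with M0 forced: M0=0 [stuck-at-0], M1=1, M2=1, M3=0.
So Y = 0. (Without the fault it would be 1.)

0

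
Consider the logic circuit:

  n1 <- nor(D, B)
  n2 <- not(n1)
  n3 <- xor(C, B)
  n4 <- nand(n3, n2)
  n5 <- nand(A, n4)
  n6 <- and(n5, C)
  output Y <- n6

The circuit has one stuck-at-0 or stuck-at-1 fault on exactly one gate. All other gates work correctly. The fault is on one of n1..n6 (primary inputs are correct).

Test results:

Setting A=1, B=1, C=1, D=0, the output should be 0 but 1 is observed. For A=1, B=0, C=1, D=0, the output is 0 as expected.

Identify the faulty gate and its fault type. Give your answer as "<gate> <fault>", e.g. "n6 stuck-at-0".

Fault-free values for test 1 (A=1, B=1, C=1, D=0): n1=0, n2=1, n3=0, n4=1, n5=0, n6=0, giving Y=0. Observed 1.
Test 1: faults giving observed 1 are {n3 stuck-at-1, n4 stuck-at-0, n5 stuck-at-1, n6 stuck-at-1}.
Test 2 (A=1, B=0, C=1, D=0): fault-free n1=1, n2=0, n3=1, n4=1, n5=0, n6=0 → 0; observed 0. Eliminates n4 stuck-at-0, n5 stuck-at-1, n6 stuck-at-1.
Only n3 stuck-at-1 is consistent with every test.

n3 stuck-at-1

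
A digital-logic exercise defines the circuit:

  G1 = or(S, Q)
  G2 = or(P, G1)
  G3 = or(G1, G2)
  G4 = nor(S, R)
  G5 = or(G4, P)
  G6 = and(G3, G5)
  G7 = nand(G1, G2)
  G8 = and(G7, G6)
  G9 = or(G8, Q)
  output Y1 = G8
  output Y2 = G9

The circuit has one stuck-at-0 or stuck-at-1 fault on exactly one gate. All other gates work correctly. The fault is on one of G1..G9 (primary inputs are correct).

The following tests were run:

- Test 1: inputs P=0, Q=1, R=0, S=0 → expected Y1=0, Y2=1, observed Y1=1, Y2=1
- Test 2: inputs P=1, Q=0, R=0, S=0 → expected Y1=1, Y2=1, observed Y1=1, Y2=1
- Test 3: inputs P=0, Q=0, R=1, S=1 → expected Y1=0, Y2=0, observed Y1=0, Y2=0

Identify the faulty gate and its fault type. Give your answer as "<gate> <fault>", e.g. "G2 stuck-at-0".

G7 stuck-at-1

Fault-free values for test 1 (P=0, Q=1, R=0, S=0): G1=1, G2=1, G3=1, G4=1, G5=1, G6=1, G7=0, G8=0, G9=1, giving Y1=0, Y2=1. Observed Y1=1, Y2=1.
Test 1: faults giving observed Y1=1, Y2=1 are {G2 stuck-at-0, G7 stuck-at-1, G8 stuck-at-1}.
Test 2 (P=1, Q=0, R=0, S=0): fault-free G1=0, G2=1, G3=1, G4=1, G5=1, G6=1, G7=1, G8=1, G9=1 → Y1=1, Y2=1; observed Y1=1, Y2=1. Eliminates G2 stuck-at-0.
Test 3 (P=0, Q=0, R=1, S=1): fault-free G1=1, G2=1, G3=1, G4=0, G5=0, G6=0, G7=0, G8=0, G9=0 → Y1=0, Y2=0; observed Y1=0, Y2=0. Eliminates G8 stuck-at-1.
Only G7 stuck-at-1 is consistent with every test.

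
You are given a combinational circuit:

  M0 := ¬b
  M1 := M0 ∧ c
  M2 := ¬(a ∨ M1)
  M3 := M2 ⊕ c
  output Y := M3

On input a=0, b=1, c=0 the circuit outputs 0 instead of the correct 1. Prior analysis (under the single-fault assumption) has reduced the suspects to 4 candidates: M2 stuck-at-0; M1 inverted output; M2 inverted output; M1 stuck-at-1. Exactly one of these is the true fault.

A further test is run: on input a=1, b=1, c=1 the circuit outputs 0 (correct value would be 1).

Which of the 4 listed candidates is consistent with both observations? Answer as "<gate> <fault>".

M2 inverted output

Evaluate each candidate on input a=1, b=1, c=1:
  M2 stuck-at-0: M0=0, M1=0, M2=0 [stuck-at-0], M3=1 → 1 — eliminated
  M1 inverted output: M0=0, M1=1 [inverted output], M2=0, M3=1 → 1 — eliminated
  M2 inverted output: M0=0, M1=0, M2=1 [inverted output], M3=0 → 0 — matches
  M1 stuck-at-1: M0=0, M1=1 [stuck-at-1], M2=0, M3=1 → 1 — eliminated
Only M2 inverted output reproduces the observed 0.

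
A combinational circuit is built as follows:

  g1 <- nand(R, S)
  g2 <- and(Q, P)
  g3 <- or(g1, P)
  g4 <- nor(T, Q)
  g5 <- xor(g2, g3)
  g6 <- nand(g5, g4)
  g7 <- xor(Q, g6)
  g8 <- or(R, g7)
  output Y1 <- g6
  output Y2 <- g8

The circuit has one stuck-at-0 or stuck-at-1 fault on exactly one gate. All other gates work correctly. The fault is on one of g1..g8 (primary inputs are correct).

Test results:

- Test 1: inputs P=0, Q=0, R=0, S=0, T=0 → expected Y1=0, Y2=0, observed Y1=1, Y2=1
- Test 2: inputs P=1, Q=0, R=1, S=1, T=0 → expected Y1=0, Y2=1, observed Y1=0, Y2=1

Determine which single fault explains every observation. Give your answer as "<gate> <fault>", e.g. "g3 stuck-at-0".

g1 stuck-at-0

Fault-free values for test 1 (P=0, Q=0, R=0, S=0, T=0): g1=1, g2=0, g3=1, g4=1, g5=1, g6=0, g7=0, g8=0, giving Y1=0, Y2=0. Observed Y1=1, Y2=1.
Test 1: faults giving observed Y1=1, Y2=1 are {g1 stuck-at-0, g2 stuck-at-1, g3 stuck-at-0, g4 stuck-at-0, g5 stuck-at-0, g6 stuck-at-1}.
Test 2 (P=1, Q=0, R=1, S=1, T=0): fault-free g1=0, g2=0, g3=1, g4=1, g5=1, g6=0, g7=0, g8=1 → Y1=0, Y2=1; observed Y1=0, Y2=1. Eliminates g2 stuck-at-1, g3 stuck-at-0, g4 stuck-at-0, g5 stuck-at-0, g6 stuck-at-1.
Only g1 stuck-at-0 is consistent with every test.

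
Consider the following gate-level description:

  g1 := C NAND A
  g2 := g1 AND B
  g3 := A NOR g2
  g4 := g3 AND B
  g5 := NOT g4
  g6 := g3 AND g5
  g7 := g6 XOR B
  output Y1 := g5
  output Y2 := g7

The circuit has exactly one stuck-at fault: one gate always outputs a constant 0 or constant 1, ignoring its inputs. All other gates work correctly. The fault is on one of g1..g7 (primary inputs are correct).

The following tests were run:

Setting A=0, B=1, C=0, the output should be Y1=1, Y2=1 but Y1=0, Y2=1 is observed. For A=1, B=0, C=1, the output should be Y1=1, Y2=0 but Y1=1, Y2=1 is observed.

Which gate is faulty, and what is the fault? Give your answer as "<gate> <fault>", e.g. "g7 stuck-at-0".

g3 stuck-at-1

Fault-free values for test 1 (A=0, B=1, C=0): g1=1, g2=1, g3=0, g4=0, g5=1, g6=0, g7=1, giving Y1=1, Y2=1. Observed Y1=0, Y2=1.
Test 1: faults giving observed Y1=0, Y2=1 are {g1 stuck-at-0, g2 stuck-at-0, g3 stuck-at-1, g4 stuck-at-1, g5 stuck-at-0}.
Test 2 (A=1, B=0, C=1): fault-free g1=0, g2=0, g3=0, g4=0, g5=1, g6=0, g7=0 → Y1=1, Y2=0; observed Y1=1, Y2=1. Eliminates g1 stuck-at-0, g2 stuck-at-0, g4 stuck-at-1, g5 stuck-at-0.
Only g3 stuck-at-1 is consistent with every test.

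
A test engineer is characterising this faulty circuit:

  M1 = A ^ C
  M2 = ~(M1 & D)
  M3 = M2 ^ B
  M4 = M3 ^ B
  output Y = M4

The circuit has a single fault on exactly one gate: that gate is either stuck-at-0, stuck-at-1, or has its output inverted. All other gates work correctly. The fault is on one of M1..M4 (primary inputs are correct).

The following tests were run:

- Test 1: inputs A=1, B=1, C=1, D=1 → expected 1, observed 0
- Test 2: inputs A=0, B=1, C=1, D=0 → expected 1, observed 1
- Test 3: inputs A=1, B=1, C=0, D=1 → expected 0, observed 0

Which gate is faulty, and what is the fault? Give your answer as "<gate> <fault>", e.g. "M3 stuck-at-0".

M1 stuck-at-1

Fault-free values for test 1 (A=1, B=1, C=1, D=1): M1=0, M2=1, M3=0, M4=1, giving Y=1. Observed 0.
Test 1: faults giving observed 0 are {M1 stuck-at-1, M1 inverted output, M2 stuck-at-0, M2 inverted output, M3 stuck-at-1, M3 inverted output, M4 stuck-at-0, M4 inverted output}.
Test 2 (A=0, B=1, C=1, D=0): fault-free M1=1, M2=1, M3=0, M4=1 → 1; observed 1. Eliminates M2 stuck-at-0, M2 inverted output, M3 stuck-at-1, M3 inverted output, M4 stuck-at-0, M4 inverted output.
Test 3 (A=1, B=1, C=0, D=1): fault-free M1=1, M2=0, M3=1, M4=0 → 0; observed 0. Eliminates M1 inverted output.
Only M1 stuck-at-1 is consistent with every test.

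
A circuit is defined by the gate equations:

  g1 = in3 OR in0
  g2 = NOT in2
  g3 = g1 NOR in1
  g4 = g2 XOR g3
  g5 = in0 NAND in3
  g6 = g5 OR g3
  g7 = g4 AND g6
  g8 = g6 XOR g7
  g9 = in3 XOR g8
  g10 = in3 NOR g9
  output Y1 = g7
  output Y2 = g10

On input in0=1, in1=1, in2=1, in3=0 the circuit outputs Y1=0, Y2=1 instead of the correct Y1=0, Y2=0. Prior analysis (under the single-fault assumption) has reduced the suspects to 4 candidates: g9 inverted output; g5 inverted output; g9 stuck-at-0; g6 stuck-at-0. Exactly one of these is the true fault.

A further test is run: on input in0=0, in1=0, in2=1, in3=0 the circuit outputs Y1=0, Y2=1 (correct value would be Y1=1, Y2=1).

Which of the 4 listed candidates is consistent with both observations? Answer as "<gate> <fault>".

Evaluate each candidate on input in0=0, in1=0, in2=1, in3=0:
  g9 inverted output: g1=0, g2=0, g3=1, g4=1, g5=1, g6=1, g7=1, g8=0, g9=1 [inverted output], g10=0 → Y1=1, Y2=0 — eliminated
  g5 inverted output: g1=0, g2=0, g3=1, g4=1, g5=0 [inverted output], g6=1, g7=1, g8=0, g9=0, g10=1 → Y1=1, Y2=1 — eliminated
  g9 stuck-at-0: g1=0, g2=0, g3=1, g4=1, g5=1, g6=1, g7=1, g8=0, g9=0 [stuck-at-0], g10=1 → Y1=1, Y2=1 — eliminated
  g6 stuck-at-0: g1=0, g2=0, g3=1, g4=1, g5=1, g6=0 [stuck-at-0], g7=0, g8=0, g9=0, g10=1 → Y1=0, Y2=1 — matches
Only g6 stuck-at-0 reproduces the observed Y1=0, Y2=1.

g6 stuck-at-0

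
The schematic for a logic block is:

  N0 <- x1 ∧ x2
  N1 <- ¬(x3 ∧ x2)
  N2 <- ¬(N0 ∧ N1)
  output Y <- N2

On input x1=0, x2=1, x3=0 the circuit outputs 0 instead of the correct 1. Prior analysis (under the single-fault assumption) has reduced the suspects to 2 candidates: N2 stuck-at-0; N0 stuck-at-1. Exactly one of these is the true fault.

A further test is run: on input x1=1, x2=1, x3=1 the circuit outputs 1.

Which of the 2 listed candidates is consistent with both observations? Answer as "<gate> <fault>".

Evaluate each candidate on input x1=1, x2=1, x3=1:
  N2 stuck-at-0: N0=1, N1=0, N2=0 [stuck-at-0] → 0 — eliminated
  N0 stuck-at-1: N0=1 [stuck-at-1], N1=0, N2=1 → 1 — matches
Only N0 stuck-at-1 reproduces the observed 1.

N0 stuck-at-1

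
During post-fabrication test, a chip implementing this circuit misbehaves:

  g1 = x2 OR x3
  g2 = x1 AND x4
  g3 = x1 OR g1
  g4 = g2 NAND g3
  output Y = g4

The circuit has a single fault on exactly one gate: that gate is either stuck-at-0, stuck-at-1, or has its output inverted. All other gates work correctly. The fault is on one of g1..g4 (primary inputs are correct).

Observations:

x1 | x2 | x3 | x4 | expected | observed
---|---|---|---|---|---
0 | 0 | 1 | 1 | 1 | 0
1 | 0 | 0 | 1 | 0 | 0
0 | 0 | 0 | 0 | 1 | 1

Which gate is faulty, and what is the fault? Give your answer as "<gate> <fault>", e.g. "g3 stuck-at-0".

Fault-free values for test 1 (x1=0, x2=0, x3=1, x4=1): g1=1, g2=0, g3=1, g4=1, giving Y=1. Observed 0.
Test 1: faults giving observed 0 are {g2 stuck-at-1, g2 inverted output, g4 stuck-at-0, g4 inverted output}.
Test 2 (x1=1, x2=0, x3=0, x4=1): fault-free g1=0, g2=1, g3=1, g4=0 → 0; observed 0. Eliminates g2 inverted output, g4 inverted output.
Test 3 (x1=0, x2=0, x3=0, x4=0): fault-free g1=0, g2=0, g3=0, g4=1 → 1; observed 1. Eliminates g4 stuck-at-0.
Only g2 stuck-at-1 is consistent with every test.

g2 stuck-at-1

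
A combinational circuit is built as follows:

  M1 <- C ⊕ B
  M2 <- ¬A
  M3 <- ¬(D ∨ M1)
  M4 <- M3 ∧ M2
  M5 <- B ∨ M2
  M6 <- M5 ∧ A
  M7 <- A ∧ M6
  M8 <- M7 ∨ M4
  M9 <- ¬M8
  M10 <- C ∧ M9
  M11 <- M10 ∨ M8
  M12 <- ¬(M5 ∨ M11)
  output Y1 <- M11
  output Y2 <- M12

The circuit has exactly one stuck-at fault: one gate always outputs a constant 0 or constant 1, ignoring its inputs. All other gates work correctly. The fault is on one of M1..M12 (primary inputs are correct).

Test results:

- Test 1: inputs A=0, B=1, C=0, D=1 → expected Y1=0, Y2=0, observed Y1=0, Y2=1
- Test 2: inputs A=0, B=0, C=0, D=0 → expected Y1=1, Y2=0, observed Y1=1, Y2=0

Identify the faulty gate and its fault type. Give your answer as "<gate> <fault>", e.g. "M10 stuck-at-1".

M5 stuck-at-0

Fault-free values for test 1 (A=0, B=1, C=0, D=1): M1=1, M2=1, M3=0, M4=0, M5=1, M6=0, M7=0, M8=0, M9=1, M10=0, M11=0, M12=0, giving Y1=0, Y2=0. Observed Y1=0, Y2=1.
Test 1: faults giving observed Y1=0, Y2=1 are {M5 stuck-at-0, M12 stuck-at-1}.
Test 2 (A=0, B=0, C=0, D=0): fault-free M1=0, M2=1, M3=1, M4=1, M5=1, M6=0, M7=0, M8=1, M9=0, M10=0, M11=1, M12=0 → Y1=1, Y2=0; observed Y1=1, Y2=0. Eliminates M12 stuck-at-1.
Only M5 stuck-at-0 is consistent with every test.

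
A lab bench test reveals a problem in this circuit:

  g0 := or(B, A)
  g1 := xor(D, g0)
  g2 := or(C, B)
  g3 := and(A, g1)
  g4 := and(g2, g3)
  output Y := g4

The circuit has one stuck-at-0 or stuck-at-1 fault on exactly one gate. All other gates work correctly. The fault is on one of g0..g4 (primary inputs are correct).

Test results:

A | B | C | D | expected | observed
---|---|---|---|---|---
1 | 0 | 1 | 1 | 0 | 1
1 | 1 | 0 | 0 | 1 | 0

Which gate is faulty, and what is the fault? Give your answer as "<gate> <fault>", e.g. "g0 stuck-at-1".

g0 stuck-at-0

Fault-free values for test 1 (A=1, B=0, C=1, D=1): g0=1, g1=0, g2=1, g3=0, g4=0, giving Y=0. Observed 1.
Test 1: faults giving observed 1 are {g0 stuck-at-0, g1 stuck-at-1, g3 stuck-at-1, g4 stuck-at-1}.
Test 2 (A=1, B=1, C=0, D=0): fault-free g0=1, g1=1, g2=1, g3=1, g4=1 → 1; observed 0. Eliminates g1 stuck-at-1, g3 stuck-at-1, g4 stuck-at-1.
Only g0 stuck-at-0 is consistent with every test.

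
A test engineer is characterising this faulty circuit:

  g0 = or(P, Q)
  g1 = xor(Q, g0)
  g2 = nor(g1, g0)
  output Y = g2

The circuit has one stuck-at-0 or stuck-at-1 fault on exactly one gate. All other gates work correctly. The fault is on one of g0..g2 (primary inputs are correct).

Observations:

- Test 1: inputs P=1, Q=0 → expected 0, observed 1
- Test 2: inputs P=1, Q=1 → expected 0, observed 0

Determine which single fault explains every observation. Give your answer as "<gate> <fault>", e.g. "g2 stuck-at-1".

g0 stuck-at-0

Fault-free values for test 1 (P=1, Q=0): g0=1, g1=1, g2=0, giving Y=0. Observed 1.
Test 1: faults giving observed 1 are {g0 stuck-at-0, g2 stuck-at-1}.
Test 2 (P=1, Q=1): fault-free g0=1, g1=0, g2=0 → 0; observed 0. Eliminates g2 stuck-at-1.
Only g0 stuck-at-0 is consistent with every test.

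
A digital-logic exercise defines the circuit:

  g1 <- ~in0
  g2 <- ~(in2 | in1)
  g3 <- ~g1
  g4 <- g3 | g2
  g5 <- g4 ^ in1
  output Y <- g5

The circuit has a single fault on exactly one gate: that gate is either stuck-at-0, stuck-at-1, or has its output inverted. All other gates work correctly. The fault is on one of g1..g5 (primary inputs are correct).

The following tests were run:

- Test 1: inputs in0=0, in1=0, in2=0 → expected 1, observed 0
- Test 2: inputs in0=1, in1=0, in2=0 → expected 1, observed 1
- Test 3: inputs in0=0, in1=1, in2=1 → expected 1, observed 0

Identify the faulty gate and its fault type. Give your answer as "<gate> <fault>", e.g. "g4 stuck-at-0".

g2 inverted output

Fault-free values for test 1 (in0=0, in1=0, in2=0): g1=1, g2=1, g3=0, g4=1, g5=1, giving Y=1. Observed 0.
Test 1: faults giving observed 0 are {g2 stuck-at-0, g2 inverted output, g4 stuck-at-0, g4 inverted output, g5 stuck-at-0, g5 inverted output}.
Test 2 (in0=1, in1=0, in2=0): fault-free g1=0, g2=1, g3=1, g4=1, g5=1 → 1; observed 1. Eliminates g4 stuck-at-0, g4 inverted output, g5 stuck-at-0, g5 inverted output.
Test 3 (in0=0, in1=1, in2=1): fault-free g1=1, g2=0, g3=0, g4=0, g5=1 → 1; observed 0. Eliminates g2 stuck-at-0.
Only g2 inverted output is consistent with every test.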